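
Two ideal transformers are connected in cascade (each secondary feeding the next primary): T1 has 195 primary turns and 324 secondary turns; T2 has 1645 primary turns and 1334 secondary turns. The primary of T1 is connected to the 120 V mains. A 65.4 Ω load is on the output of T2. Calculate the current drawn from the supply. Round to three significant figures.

I_supply ≈ 3.33 A

After T1: V = 120.00 × 324/195 = 199.38 V.
After T2: V = 199.38 × 1334/1645 = 161.69 V.
I_load = 161.69/65.4 = 2.4723 A, so P_out = 161.69 × 2.4723 = 399.75 W.
All ideal ⇒ P_in = P_out, so I_supply = 399.75/120 = 3.33 A.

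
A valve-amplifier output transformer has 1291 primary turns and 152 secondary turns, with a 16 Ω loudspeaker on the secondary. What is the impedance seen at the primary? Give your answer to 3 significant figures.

Z_p = (N_p/N_s)² × Z_s = (1291/152)² × 16 = 1150 Ω.

Z_p ≈ 1150 Ω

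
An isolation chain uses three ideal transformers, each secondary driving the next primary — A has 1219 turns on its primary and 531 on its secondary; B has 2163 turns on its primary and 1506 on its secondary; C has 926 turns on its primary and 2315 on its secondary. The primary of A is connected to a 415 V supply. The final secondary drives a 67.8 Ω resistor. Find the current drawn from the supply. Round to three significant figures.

I_supply ≈ 3.52 A

Secondary of A: V = 415.00 × 531/1219 = 180.78 V.
Secondary of B: V = 180.78 × 1506/2163 = 125.87 V.
Secondary of C: V = 125.87 × 2315/926 = 314.66 V.
I_load = 314.66/67.8 = 4.6411 A, so P_out = 314.66 × 4.6411 = 1460.4 W.
All ideal ⇒ P_in = P_out, so I_supply = 1460.4/415 = 3.52 A.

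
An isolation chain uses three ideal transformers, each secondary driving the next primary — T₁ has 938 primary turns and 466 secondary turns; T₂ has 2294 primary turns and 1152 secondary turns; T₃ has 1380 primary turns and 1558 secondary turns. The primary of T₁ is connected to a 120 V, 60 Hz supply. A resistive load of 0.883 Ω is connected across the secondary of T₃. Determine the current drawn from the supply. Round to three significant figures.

Secondary of T₁: V = 120.00 × 466/938 = 59.616 V.
Secondary of T₂: V = 59.616 × 1152/2294 = 29.938 V.
Secondary of T₃: V = 29.938 × 1558/1380 = 33.800 V.
I_load = 33.800/0.883 = 38.278 A, so P_out = 33.800 × 38.278 = 1293.8 W.
All ideal ⇒ P_in = P_out, so I_supply = 1293.8/120 = 10.8 A.

I_supply ≈ 10.8 A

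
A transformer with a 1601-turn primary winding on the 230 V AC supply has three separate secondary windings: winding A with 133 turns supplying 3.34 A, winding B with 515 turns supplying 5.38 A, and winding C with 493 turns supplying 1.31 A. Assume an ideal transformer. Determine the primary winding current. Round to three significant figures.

I_p ≈ 2.41 A

V_A = 230 × 133/1601 = 19.107 V; V_B = 230 × 515/1601 = 73.985 V; V_C = 230 × 493/1601 = 70.824 V.
P_out = V_A I_A + V_B I_B + V_C I_C = 19.107×3.34 + 73.985×5.38 + 70.824×1.31 = 63.817 + 398.04 + 92.780 = 554.64 W.
Ideal ⇒ P_in = P_out, so I_p = P_out/V_p = 554.64/230 = 2.41 A.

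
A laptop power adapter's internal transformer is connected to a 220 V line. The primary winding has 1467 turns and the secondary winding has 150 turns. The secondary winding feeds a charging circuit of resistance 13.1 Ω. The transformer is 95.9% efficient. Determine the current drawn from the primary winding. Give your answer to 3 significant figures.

I_p ≈ 0.183 A

V_s = 220 × 150/1467 = 22.495 V.
I_s = V_s/R = 22.495/13.1 = 1.7172 A.
P_out = V_s I_s = 22.495 × 1.7172 = 38.627 W.
P_in = P_out/η = 38.627/0.959 = 40.279 W.
I_p = P_in/V_p = 40.279/220 = 0.183 A.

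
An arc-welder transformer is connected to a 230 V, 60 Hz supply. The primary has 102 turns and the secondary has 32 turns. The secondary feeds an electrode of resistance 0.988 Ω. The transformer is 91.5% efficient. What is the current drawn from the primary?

V_s = 230 × 32/102 = 72.157 V.
I_s = V_s/R = 72.157/0.988 = 73.033 A.
P_out = V_s I_s = 72.157 × 73.033 = 5269.9 W.
P_in = P_out/η = 5269.9/0.915 = 5759.4 W.
I_p = P_in/V_p = 5759.4/230 = 25.0 A.

I_p ≈ 25.0 A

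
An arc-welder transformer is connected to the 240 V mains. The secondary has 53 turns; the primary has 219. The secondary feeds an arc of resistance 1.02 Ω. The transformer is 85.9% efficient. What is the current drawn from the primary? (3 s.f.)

V_s = 240 × 53/219 = 58.082 V.
I_s = V_s/R = 58.082/1.02 = 56.943 A.
P_out = V_s I_s = 58.082 × 56.943 = 3307.4 W.
P_in = P_out/η = 3307.4/0.859 = 3850.3 W.
I_p = P_in/V_p = 3850.3/240 = 16.0 A.

I_p ≈ 16.0 A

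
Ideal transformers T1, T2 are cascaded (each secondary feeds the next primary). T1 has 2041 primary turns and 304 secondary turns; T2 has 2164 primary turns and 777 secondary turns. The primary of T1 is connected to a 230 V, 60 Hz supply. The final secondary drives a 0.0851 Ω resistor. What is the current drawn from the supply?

Secondary of T1: V = 230.00 × 304/2041 = 34.258 V.
Secondary of T2: V = 34.258 × 777/2164 = 12.300 V.
I_load = 12.300/0.0851 = 144.54 A, so P_out = 12.300 × 144.54 = 1777.9 W.
All ideal ⇒ P_in = P_out, so I_supply = 1777.9/230 = 7.73 A.

I_supply ≈ 7.73 A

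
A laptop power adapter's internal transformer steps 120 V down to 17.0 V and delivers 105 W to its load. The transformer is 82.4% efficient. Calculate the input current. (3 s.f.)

P_in = P_out/η = 105/0.824 = 127.43 W.
I_in = P_in/V_in = 127.43/120 = 1.06 A.

I_in ≈ 1.06 A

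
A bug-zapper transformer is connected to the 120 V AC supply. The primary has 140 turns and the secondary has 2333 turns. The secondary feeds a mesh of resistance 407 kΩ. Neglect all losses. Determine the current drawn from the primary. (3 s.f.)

I_p ≈ 0.0819 A

V_s = V_p × N_s/N_p = 120 × 2333/140 = 1999.7 V.
I_s = V_s/R = 1999.7/407000 = 0.0049133 A.
For an ideal transformer I_p N_p = I_s N_s, so I_p = 0.0049133 × 2333/140 = 0.0819 A.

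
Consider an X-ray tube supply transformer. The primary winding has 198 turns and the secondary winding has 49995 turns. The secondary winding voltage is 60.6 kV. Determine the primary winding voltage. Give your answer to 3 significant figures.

V_p/V_s = N_p/N_s, so V_p = 60600 × 198/49995 = 240 V.

V_p ≈ 240 V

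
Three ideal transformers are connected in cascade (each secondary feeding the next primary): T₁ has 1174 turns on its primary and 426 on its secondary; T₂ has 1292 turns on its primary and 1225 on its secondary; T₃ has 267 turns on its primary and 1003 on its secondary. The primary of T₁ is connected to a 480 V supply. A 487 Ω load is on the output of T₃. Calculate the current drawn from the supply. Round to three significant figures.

I_supply ≈ 1.65 A

Secondary of T₁: V = 480.00 × 426/1174 = 174.17 V.
Secondary of T₂: V = 174.17 × 1225/1292 = 165.14 V.
Secondary of T₃: V = 165.14 × 1003/267 = 620.36 V.
I_load = 620.36/487 = 1.2738 A, so P_out = 620.36 × 1.2738 = 790.25 W.
All ideal ⇒ P_in = P_out, so I_supply = 790.25/480 = 1.65 A.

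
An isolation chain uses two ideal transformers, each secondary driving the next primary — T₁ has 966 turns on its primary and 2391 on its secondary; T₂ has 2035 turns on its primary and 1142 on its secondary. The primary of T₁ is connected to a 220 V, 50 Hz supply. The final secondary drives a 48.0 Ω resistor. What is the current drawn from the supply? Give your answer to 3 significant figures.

After T₁: V = 220.00 × 2391/966 = 544.53 V.
After T₂: V = 544.53 × 1142/2035 = 305.58 V.
I_load = 305.58/48.0 = 6.3663 A, so P_out = 305.58 × 6.3663 = 1945.4 W.
All ideal ⇒ P_in = P_out, so I_supply = 1945.4/220 = 8.84 A.

I_supply ≈ 8.84 A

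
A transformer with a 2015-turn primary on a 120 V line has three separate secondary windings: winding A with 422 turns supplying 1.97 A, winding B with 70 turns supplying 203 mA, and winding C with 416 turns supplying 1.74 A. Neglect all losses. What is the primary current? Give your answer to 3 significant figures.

I_p ≈ 0.779 A

V_A = 120 × 422/2015 = 25.132 V; V_B = 120 × 70/2015 = 4.1687 V; V_C = 120 × 416/2015 = 24.774 V.
P_out = V_A I_A + V_B I_B + V_C I_C = 25.132×1.97 + 4.1687×0.203 + 24.774×1.74 = 49.509 + 0.84625 + 43.107 = 93.462 W.
Ideal ⇒ P_in = P_out, so I_p = P_out/V_p = 93.462/120 = 0.779 A.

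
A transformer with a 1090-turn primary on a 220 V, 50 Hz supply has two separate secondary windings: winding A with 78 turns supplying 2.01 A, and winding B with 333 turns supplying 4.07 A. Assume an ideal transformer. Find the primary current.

V_A = 220 × 78/1090 = 15.743 V; V_B = 220 × 333/1090 = 67.211 V.
P_out = V_A I_A + V_B I_B = 15.743×2.01 + 67.211×4.07 = 31.644 + 273.55 = 305.19 W.
Ideal ⇒ P_in = P_out, so I_p = P_out/V_p = 305.19/220 = 1.39 A.

I_p ≈ 1.39 A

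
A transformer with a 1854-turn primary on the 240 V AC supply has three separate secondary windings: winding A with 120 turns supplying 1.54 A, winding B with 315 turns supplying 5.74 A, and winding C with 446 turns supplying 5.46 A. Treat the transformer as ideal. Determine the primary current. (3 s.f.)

V_A = 240 × 120/1854 = 15.534 V; V_B = 240 × 315/1854 = 40.777 V; V_C = 240 × 446/1854 = 57.735 V.
P_out = V_A I_A + V_B I_B + V_C I_C = 15.534×1.54 + 40.777×5.74 + 57.735×5.46 = 23.922 + 234.06 + 315.23 = 573.21 W.
Ideal ⇒ P_in = P_out, so I_p = P_out/V_p = 573.21/240 = 2.39 A.

I_p ≈ 2.39 A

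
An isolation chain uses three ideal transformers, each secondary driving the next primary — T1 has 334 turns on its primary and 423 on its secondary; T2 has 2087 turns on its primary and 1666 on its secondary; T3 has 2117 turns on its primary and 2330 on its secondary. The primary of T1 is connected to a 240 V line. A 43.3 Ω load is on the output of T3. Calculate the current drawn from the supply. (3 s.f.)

Secondary of T1: V = 240.00 × 423/334 = 303.95 V.
Secondary of T2: V = 303.95 × 1666/2087 = 242.64 V.
Secondary of T3: V = 242.64 × 2330/2117 = 267.05 V.
I_load = 267.05/43.3 = 6.1674 A, so P_out = 267.05 × 6.1674 = 1647.0 W.
All ideal ⇒ P_in = P_out, so I_supply = 1647.0/240 = 6.86 A.

I_supply ≈ 6.86 A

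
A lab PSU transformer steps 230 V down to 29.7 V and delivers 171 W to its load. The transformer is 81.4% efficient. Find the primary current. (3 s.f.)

I_p ≈ 0.913 A

P_in = P_out/η = 171/0.814 = 210.07 W.
I_p = P_in/V_p = 210.07/230 = 0.913 A.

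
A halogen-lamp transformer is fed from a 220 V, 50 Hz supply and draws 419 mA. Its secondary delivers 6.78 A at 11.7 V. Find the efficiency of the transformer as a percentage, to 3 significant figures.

η ≈ 86.1%

P_in = 220 × 0.419 = 92.1800 W.
P_out = 11.7 × 6.78 = 79.3260 W.
η = P_out/P_in = 79.3260/92.1800 = 0.861.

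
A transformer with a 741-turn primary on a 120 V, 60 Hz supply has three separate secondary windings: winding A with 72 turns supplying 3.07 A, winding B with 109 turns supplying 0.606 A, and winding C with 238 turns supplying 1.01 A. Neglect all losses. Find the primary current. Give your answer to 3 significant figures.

I_p ≈ 0.712 A

V_A = 120 × 72/741 = 11.660 V; V_B = 120 × 109/741 = 17.652 V; V_C = 120 × 238/741 = 38.543 V.
P_out = V_A I_A + V_B I_B + V_C I_C = 11.660×3.07 + 17.652×0.606 + 38.543×1.01 = 35.796 + 10.697 + 38.928 = 85.421 W.
Ideal ⇒ P_in = P_out, so I_p = P_out/V_p = 85.421/120 = 0.712 A.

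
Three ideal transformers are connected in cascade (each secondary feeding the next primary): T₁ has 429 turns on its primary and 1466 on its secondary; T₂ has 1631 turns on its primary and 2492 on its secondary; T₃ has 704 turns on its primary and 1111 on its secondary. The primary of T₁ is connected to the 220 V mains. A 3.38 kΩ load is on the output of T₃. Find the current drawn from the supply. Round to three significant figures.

I_supply ≈ 4.42 A

After T₁: V = 220.00 × 1466/429 = 751.79 V.
After T₂: V = 751.79 × 2492/1631 = 1148.7 V.
After T₃: V = 1148.7 × 1111/704 = 1812.7 V.
I_load = 1812.7/3380 = 0.53631 A, so P_out = 1812.7 × 0.53631 = 972.19 W.
All ideal ⇒ P_in = P_out, so I_supply = 972.19/220 = 4.42 A.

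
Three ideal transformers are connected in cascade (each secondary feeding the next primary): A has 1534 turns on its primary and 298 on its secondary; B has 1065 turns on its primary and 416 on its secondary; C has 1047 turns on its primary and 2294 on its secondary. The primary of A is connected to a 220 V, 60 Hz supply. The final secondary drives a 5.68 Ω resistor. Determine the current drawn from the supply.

Secondary of A: V = 220.00 × 298/1534 = 42.738 V.
Secondary of B: V = 42.738 × 416/1065 = 16.694 V.
Secondary of C: V = 16.694 × 2294/1047 = 36.577 V.
I_load = 36.577/5.68 = 6.4396 A, so P_out = 36.577 × 6.4396 = 235.54 W.
All ideal ⇒ P_in = P_out, so I_supply = 235.54/220 = 1.07 A.

I_supply ≈ 1.07 A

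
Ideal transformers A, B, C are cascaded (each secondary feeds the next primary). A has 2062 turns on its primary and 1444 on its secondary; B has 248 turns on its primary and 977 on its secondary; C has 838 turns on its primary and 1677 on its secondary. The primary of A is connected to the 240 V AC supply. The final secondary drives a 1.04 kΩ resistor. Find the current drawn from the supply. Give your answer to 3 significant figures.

After A: V = 240.00 × 1444/2062 = 168.07 V.
After B: V = 168.07 × 977/248 = 662.11 V.
After C: V = 662.11 × 1677/838 = 1325.0 V.
I_load = 1325.0/1040 = 1.2741 A, so P_out = 1325.0 × 1.2741 = 1688.1 W.
All ideal ⇒ P_in = P_out, so I_supply = 1688.1/240 = 7.03 A.

I_supply ≈ 7.03 A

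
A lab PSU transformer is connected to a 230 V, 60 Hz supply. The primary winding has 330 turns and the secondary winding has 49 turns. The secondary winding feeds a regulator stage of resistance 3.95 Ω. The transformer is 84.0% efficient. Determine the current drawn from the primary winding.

V_s = 230 × 49/330 = 34.152 V.
I_s = V_s/R = 34.152/3.95 = 8.6460 A.
P_out = V_s I_s = 34.152 × 8.6460 = 295.27 W.
P_in = P_out/η = 295.27/0.840 = 351.51 W.
I_p = P_in/V_p = 351.51/230 = 1.53 A.

I_p ≈ 1.53 A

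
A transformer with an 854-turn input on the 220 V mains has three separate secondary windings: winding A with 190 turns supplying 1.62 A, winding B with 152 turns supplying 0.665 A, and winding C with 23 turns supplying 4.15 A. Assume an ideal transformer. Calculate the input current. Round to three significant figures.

V_A = 220 × 190/854 = 48.946 V; V_B = 220 × 152/854 = 39.157 V; V_C = 220 × 23/854 = 5.9251 V.
P_out = V_A I_A + V_B I_B + V_C I_C = 48.946×1.62 + 39.157×0.665 + 5.9251×4.15 = 79.293 + 26.039 + 24.589 = 129.92 W.
Ideal ⇒ P_in = P_out, so I_in = P_out/V_in = 129.92/220 = 0.591 A.

I_in ≈ 0.591 A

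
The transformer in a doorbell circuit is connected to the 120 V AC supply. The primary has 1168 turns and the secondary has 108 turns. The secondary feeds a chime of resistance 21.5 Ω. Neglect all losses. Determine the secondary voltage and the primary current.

V_s ≈ 11.1 V, I_p ≈ 0.0477 A

V_s = V_p × N_s/N_p = 120 × 108/1168 = 11.096 V.
I_s = V_s/R = 11.096/21.5 = 0.51609 A.
I_p = I_s × N_s/N_p = 0.51609 × 108/1168 = 0.0477 A.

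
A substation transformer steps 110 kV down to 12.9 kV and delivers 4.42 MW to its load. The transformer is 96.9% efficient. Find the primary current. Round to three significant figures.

P_in = P_out/η = 4.42×10^6/0.969 = 4.5614×10^6 W.
I_p = P_in/V_p = 4.5614×10^6/110000 = 41.5 A.

I_p ≈ 41.5 A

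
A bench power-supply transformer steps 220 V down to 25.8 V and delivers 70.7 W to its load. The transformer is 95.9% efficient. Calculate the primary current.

I_p ≈ 0.335 A

P_in = P_out/η = 70.7/0.959 = 73.723 W.
I_p = P_in/V_p = 73.723/220 = 0.335 A.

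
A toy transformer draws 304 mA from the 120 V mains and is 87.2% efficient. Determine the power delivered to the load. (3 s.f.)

P_in = V_p I_p = 120 × 0.304 = 36.480 W.
P_out = η P_in = 0.872 × 36.480 = 31.8 W.

P_out ≈ 31.8 W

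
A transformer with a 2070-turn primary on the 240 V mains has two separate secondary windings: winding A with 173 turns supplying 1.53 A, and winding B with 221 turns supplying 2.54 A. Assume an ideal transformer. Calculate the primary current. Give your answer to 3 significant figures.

I_p ≈ 0.399 A

V_A = 240 × 173/2070 = 20.058 V; V_B = 240 × 221/2070 = 25.623 V.
P_out = V_A I_A + V_B I_B = 20.058×1.53 + 25.623×2.54 = 30.689 + 65.083 = 95.772 W.
Ideal ⇒ P_in = P_out, so I_p = P_out/V_p = 95.772/240 = 0.399 A.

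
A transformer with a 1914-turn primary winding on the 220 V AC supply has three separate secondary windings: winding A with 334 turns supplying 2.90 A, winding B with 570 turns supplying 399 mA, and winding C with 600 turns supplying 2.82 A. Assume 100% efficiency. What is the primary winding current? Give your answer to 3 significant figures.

V_A = 220 × 334/1914 = 38.391 V; V_B = 220 × 570/1914 = 65.517 V; V_C = 220 × 600/1914 = 68.966 V.
P_out = V_A I_A + V_B I_B + V_C I_C = 38.391×2.90 + 65.517×0.399 + 68.966×2.82 = 111.33 + 26.141 + 194.48 = 331.96 W.
Ideal ⇒ P_in = P_out, so I_p = P_out/V_p = 331.96/220 = 1.51 A.

I_p ≈ 1.51 A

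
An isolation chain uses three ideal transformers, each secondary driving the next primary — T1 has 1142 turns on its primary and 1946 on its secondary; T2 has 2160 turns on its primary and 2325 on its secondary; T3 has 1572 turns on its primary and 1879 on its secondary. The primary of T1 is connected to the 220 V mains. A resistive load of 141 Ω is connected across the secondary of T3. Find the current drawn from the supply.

Secondary of T1: V = 220.00 × 1946/1142 = 374.89 V.
Secondary of T2: V = 374.89 × 2325/2160 = 403.52 V.
Secondary of T3: V = 403.52 × 1879/1572 = 482.33 V.
I_load = 482.33/141 = 3.4208 A, so P_out = 482.33 × 3.4208 = 1649.9 W.
All ideal ⇒ P_in = P_out, so I_supply = 1649.9/220 = 7.50 A.

I_supply ≈ 7.50 A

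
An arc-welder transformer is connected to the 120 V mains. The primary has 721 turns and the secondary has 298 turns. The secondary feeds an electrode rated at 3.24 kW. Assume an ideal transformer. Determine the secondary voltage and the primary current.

V_s ≈ 49.6 V, I_p ≈ 27.0 A

V_s = V_p × N_s/N_p = 120 × 298/721 = 49.598 V.
I_s = P/V_s = 3240/49.598 = 65.326 A.
I_p = I_s × N_s/N_p = 65.326 × 298/721 = 27.0 A.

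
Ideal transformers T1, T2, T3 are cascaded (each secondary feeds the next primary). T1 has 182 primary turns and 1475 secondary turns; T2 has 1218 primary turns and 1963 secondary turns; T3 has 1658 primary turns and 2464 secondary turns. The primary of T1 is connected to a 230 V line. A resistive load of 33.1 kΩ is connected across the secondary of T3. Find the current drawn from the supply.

Secondary of T1: V = 230.00 × 1475/182 = 1864.0 V.
Secondary of T2: V = 1864.0 × 1963/1218 = 3004.1 V.
Secondary of T3: V = 3004.1 × 2464/1658 = 4464.5 V.
I_load = 4464.5/33100 = 0.13488 A, so P_out = 4464.5 × 0.13488 = 602.18 W.
All ideal ⇒ P_in = P_out, so I_supply = 602.18/230 = 2.62 A.

I_supply ≈ 2.62 A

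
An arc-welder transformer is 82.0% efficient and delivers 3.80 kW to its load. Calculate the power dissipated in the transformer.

P_in = P_out/η = 3800/0.820 = 4634.15 W.
P_loss = P_in − P_out = 4634.15 − 3800 = 834 W.

P_loss ≈ 834 W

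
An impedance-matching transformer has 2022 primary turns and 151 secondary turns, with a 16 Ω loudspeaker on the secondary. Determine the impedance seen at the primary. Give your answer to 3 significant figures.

Z_p = (N_p/N_s)² × Z_s = (2022/151)² × 16 = 2870 Ω.

Z_p ≈ 2870 Ω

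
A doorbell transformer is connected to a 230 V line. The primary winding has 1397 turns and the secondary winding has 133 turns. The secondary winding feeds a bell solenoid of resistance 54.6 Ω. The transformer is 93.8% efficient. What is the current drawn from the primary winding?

V_s = 230 × 133/1397 = 21.897 V.
I_s = V_s/R = 21.897/54.6 = 0.40104 A.
P_out = V_s I_s = 21.897 × 0.40104 = 8.7816 W.
P_in = P_out/η = 8.7816/0.938 = 9.3620 W.
I_p = P_in/V_p = 9.3620/230 = 0.0407 A.

I_p ≈ 0.0407 A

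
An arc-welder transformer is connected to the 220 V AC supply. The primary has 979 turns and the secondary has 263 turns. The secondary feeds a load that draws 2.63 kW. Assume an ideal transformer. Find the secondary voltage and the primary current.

V_s = V_p × N_s/N_p = 220 × 263/979 = 59.101 V.
I_s = P/V_s = 2630/59.101 = 44.500 A.
I_p = I_s × N_s/N_p = 44.500 × 263/979 = 12.0 A.

V_s ≈ 59.1 V, I_p ≈ 12.0 A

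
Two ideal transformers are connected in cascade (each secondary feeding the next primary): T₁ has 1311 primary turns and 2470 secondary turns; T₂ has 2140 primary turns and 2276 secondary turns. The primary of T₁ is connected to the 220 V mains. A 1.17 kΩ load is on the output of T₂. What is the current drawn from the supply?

I_supply ≈ 0.755 A

Secondary of T₁: V = 220.00 × 2470/1311 = 414.49 V.
Secondary of T₂: V = 414.49 × 2276/2140 = 440.83 V.
I_load = 440.83/1170 = 0.37678 A, so P_out = 440.83 × 0.37678 = 166.10 W.
All ideal ⇒ P_in = P_out, so I_supply = 166.10/220 = 0.755 A.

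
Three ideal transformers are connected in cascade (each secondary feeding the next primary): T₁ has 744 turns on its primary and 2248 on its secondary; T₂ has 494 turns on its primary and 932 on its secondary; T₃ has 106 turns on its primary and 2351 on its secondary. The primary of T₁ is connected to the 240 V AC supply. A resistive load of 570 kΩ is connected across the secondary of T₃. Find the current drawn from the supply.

I_supply ≈ 6.73 A

Secondary of T₁: V = 240.00 × 2248/744 = 725.16 V.
Secondary of T₂: V = 725.16 × 932/494 = 1368.1 V.
Secondary of T₃: V = 1368.1 × 2351/106 = 30344 V.
I_load = 30344/570000 = 0.053235 A, so P_out = 30344 × 0.053235 = 1615.3 W.
All ideal ⇒ P_in = P_out, so I_supply = 1615.3/240 = 6.73 A.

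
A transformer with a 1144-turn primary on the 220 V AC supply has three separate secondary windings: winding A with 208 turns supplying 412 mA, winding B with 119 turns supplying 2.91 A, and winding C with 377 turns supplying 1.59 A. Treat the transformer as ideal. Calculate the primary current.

V_A = 220 × 208/1144 = 40.000 V; V_B = 220 × 119/1144 = 22.885 V; V_C = 220 × 377/1144 = 72.500 V.
P_out = V_A I_A + V_B I_B + V_C I_C = 40.000×0.412 + 22.885×2.91 + 72.500×1.59 = 16.480 + 66.594 + 115.28 = 198.35 W.
Ideal ⇒ P_in = P_out, so I_p = P_out/V_p = 198.35/220 = 0.902 A.

I_p ≈ 0.902 A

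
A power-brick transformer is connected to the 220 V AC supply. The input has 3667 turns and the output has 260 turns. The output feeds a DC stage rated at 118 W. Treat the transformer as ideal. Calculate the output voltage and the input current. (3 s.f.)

V_out ≈ 15.6 V, I_in ≈ 0.536 A

V_out = V_in × N_out/N_in = 220 × 260/3667 = 15.599 V.
I_out = P/V_out = 118/15.599 = 7.5648 A.
I_in = I_out × N_out/N_in = 7.5648 × 260/3667 = 0.536 A.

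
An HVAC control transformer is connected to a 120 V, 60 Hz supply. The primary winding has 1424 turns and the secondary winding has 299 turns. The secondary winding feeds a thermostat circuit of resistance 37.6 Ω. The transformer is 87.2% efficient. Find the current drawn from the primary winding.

I_p ≈ 0.161 A

V_s = 120 × 299/1424 = 25.197 V.
I_s = V_s/R = 25.197/37.6 = 0.67012 A.
P_out = V_s I_s = 25.197 × 0.67012 = 16.885 W.
P_in = P_out/η = 16.885/0.872 = 19.363 W.
I_p = P_in/V_p = 19.363/120 = 0.161 A.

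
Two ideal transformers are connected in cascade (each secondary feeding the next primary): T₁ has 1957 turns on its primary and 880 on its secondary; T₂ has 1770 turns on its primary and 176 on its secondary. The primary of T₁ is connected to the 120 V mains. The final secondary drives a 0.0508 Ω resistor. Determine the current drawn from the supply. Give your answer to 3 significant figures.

After T₁: V = 120.00 × 880/1957 = 53.960 V.
After T₂: V = 53.960 × 176/1770 = 5.3655 V.
I_load = 5.3655/0.0508 = 105.62 A, so P_out = 5.3655 × 105.62 = 566.71 W.
All ideal ⇒ P_in = P_out, so I_supply = 566.71/120 = 4.72 A.

I_supply ≈ 4.72 A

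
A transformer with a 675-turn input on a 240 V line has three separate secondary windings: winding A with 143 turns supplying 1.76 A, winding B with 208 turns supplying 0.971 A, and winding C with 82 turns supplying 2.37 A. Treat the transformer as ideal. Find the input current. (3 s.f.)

V_A = 240 × 143/675 = 50.844 V; V_B = 240 × 208/675 = 73.956 V; V_C = 240 × 82/675 = 29.156 V.
P_out = V_A I_A + V_B I_B + V_C I_C = 50.844×1.76 + 73.956×0.971 + 29.156×2.37 = 89.486 + 71.811 + 69.099 = 230.40 W.
Ideal ⇒ P_in = P_out, so I_in = P_out/V_in = 230.40/240 = 0.960 A.

I_in ≈ 0.960 A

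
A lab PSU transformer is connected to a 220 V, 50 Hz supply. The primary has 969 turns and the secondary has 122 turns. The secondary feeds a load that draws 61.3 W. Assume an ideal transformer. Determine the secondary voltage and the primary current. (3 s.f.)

V_s = V_p × N_s/N_p = 220 × 122/969 = 27.699 V.
I_s = P/V_s = 61.3/27.699 = 2.2131 A.
I_p = I_s × N_s/N_p = 2.2131 × 122/969 = 0.279 A.

V_s ≈ 27.7 V, I_p ≈ 0.279 A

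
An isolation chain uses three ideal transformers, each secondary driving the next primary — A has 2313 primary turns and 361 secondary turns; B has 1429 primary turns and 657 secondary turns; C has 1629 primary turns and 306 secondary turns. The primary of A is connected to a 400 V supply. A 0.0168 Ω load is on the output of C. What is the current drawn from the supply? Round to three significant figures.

Secondary of A: V = 400.00 × 361/2313 = 62.430 V.
Secondary of B: V = 62.430 × 657/1429 = 28.703 V.
Secondary of C: V = 28.703 × 306/1629 = 5.3917 V.
I_load = 5.3917/0.0168 = 320.93 A, so P_out = 5.3917 × 320.93 = 1730.4 W.
All ideal ⇒ P_in = P_out, so I_supply = 1730.4/400 = 4.33 A.

I_supply ≈ 4.33 A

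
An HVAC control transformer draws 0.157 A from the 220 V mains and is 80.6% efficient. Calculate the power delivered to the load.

P_out ≈ 27.8 W

P_in = V_in I_in = 220 × 0.157 = 34.540 W.
P_out = η P_in = 0.806 × 34.540 = 27.8 W.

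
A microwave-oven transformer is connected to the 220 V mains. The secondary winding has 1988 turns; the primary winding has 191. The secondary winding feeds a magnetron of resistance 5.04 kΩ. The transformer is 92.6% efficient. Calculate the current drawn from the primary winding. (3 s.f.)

I_p ≈ 5.11 A

V_s = 220 × 1988/191 = 2289.8 V.
I_s = V_s/R = 2289.8/5040 = 0.45433 A.
P_out = V_s I_s = 2289.8 × 0.45433 = 1040.4 W.
P_in = P_out/η = 1040.4/0.926 = 1123.5 W.
I_p = P_in/V_p = 1123.5/220 = 5.11 A.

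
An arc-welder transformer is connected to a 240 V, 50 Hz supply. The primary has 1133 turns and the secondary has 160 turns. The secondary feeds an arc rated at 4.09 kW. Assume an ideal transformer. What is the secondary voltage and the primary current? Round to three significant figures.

V_s = V_p × N_s/N_p = 240 × 160/1133 = 33.892 V.
I_s = P/V_s = 4090/33.892 = 120.68 A.
I_p = I_s × N_s/N_p = 120.68 × 160/1133 = 17.0 A.

V_s ≈ 33.9 V, I_p ≈ 17.0 A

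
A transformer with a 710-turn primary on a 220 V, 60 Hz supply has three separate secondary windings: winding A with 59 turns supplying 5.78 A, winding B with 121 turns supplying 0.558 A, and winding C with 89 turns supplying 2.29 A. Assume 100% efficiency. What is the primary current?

I_p ≈ 0.862 A

V_A = 220 × 59/710 = 18.282 V; V_B = 220 × 121/710 = 37.493 V; V_C = 220 × 89/710 = 27.577 V.
P_out = V_A I_A + V_B I_B + V_C I_C = 18.282×5.78 + 37.493×0.558 + 27.577×2.29 = 105.67 + 20.921 + 63.152 = 189.74 W.
Ideal ⇒ P_in = P_out, so I_p = P_out/V_p = 189.74/220 = 0.862 A.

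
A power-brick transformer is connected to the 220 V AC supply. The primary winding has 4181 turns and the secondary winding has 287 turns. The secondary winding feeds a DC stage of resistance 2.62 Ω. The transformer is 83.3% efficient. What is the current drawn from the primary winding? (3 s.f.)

I_p ≈ 0.475 A

V_s = 220 × 287/4181 = 15.102 V.
I_s = V_s/R = 15.102/2.62 = 5.7640 A.
P_out = V_s I_s = 15.102 × 5.7640 = 87.046 W.
P_in = P_out/η = 87.046/0.833 = 104.50 W.
I_p = P_in/V_p = 104.50/220 = 0.475 A.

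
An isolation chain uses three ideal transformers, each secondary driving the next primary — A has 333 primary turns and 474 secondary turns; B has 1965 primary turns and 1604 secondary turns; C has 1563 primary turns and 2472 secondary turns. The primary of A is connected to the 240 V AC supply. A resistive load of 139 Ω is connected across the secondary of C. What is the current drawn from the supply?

I_supply ≈ 5.83 A

After A: V = 240.00 × 474/333 = 341.62 V.
After B: V = 341.62 × 1604/1965 = 278.86 V.
After C: V = 278.86 × 2472/1563 = 441.04 V.
I_load = 441.04/139 = 3.1729 A, so P_out = 441.04 × 3.1729 = 1399.4 W.
All ideal ⇒ P_in = P_out, so I_supply = 1399.4/240 = 5.83 A.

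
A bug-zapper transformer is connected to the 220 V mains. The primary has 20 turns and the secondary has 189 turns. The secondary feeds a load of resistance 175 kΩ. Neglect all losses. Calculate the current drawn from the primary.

V_s = V_p × N_s/N_p = 220 × 189/20 = 2079.0 V.
I_s = V_s/R = 2079.0/175000 = 0.011880 A.
For an ideal transformer I_p N_p = I_s N_s, so I_p = 0.011880 × 189/20 = 0.112 A.

I_p ≈ 0.112 A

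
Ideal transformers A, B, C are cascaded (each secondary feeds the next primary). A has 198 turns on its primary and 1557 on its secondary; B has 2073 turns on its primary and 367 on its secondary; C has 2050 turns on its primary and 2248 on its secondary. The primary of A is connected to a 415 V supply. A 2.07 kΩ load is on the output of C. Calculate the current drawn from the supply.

I_supply ≈ 0.467 A

Secondary of A: V = 415.00 × 1557/198 = 3263.4 V.
Secondary of B: V = 3263.4 × 367/2073 = 577.75 V.
Secondary of C: V = 577.75 × 2248/2050 = 633.55 V.
I_load = 633.55/2070 = 0.30606 A, so P_out = 633.55 × 0.30606 = 193.91 W.
All ideal ⇒ P_in = P_out, so I_supply = 193.91/415 = 0.467 A.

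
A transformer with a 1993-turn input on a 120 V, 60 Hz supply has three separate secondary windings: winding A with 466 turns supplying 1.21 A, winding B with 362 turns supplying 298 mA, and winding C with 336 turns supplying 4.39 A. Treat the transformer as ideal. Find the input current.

I_in ≈ 1.08 A

V_A = 120 × 466/1993 = 28.058 V; V_B = 120 × 362/1993 = 21.796 V; V_C = 120 × 336/1993 = 20.231 V.
P_out = V_A I_A + V_B I_B + V_C I_C = 28.058×1.21 + 21.796×0.298 + 20.231×4.39 = 33.950 + 6.4953 + 88.813 = 129.26 W.
Ideal ⇒ P_in = P_out, so I_in = P_out/V_in = 129.26/120 = 1.08 A.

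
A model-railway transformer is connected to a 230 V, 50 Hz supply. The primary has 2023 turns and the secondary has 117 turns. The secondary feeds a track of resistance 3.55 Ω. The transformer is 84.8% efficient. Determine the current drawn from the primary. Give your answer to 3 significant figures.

V_s = 230 × 117/2023 = 13.302 V.
I_s = V_s/R = 13.302/3.55 = 3.7470 A.
P_out = V_s I_s = 13.302 × 3.7470 = 49.843 W.
P_in = P_out/η = 49.843/0.848 = 58.778 W.
I_p = P_in/V_p = 58.778/230 = 0.256 A.

I_p ≈ 0.256 A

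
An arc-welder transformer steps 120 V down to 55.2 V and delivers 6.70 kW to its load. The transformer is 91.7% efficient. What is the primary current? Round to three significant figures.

P_in = P_out/η = 6700/0.917 = 7306.4 W.
I_p = P_in/V_p = 7306.4/120 = 60.9 A.

I_p ≈ 60.9 A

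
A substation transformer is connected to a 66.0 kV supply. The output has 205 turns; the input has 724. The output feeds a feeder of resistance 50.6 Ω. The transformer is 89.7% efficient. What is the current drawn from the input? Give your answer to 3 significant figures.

I_in ≈ 117 A

V_out = 66000 × 205/724 = 18688 V.
I_out = V_out/R = 18688/50.6 = 369.33 A.
P_out = V_out I_out = 18688 × 369.33 = 6.9019×10^6 W.
P_in = P_out/η = 6.9019×10^6/0.897 = 7.6944×10^6 W.
I_in = P_in/V_in = 7.6944×10^6/66000 = 117 A.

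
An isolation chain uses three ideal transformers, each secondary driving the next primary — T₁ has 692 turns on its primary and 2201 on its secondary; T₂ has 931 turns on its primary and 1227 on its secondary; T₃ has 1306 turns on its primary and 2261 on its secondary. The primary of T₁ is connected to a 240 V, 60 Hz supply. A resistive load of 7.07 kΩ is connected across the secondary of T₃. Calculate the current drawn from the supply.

Secondary of T₁: V = 240.00 × 2201/692 = 763.35 V.
Secondary of T₂: V = 763.35 × 1227/931 = 1006.1 V.
Secondary of T₃: V = 1006.1 × 2261/1306 = 1741.7 V.
I_load = 1741.7/7070 = 0.24635 A, so P_out = 1741.7 × 0.24635 = 429.08 W.
All ideal ⇒ P_in = P_out, so I_supply = 429.08/240 = 1.79 A.

I_supply ≈ 1.79 A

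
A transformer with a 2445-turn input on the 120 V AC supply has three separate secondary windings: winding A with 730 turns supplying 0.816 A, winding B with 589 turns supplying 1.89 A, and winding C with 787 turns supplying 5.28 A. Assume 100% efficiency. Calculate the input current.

I_in ≈ 2.40 A

V_A = 120 × 730/2445 = 35.828 V; V_B = 120 × 589/2445 = 28.908 V; V_C = 120 × 787/2445 = 38.626 V.
P_out = V_A I_A + V_B I_B + V_C I_C = 35.828×0.816 + 28.908×1.89 + 38.626×5.28 = 29.236 + 54.636 + 203.94 = 287.82 W.
Ideal ⇒ P_in = P_out, so I_in = P_out/V_in = 287.82/120 = 2.40 A.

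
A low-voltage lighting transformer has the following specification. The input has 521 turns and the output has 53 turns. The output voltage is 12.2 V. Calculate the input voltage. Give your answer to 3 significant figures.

V_in ≈ 120 V

V_in/V_out = N_in/N_out, so V_in = 12.2 × 521/53 = 120 V.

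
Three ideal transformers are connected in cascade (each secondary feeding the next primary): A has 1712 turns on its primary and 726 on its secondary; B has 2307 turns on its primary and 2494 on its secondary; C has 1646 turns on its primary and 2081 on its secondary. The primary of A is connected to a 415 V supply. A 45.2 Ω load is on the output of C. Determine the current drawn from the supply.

I_supply ≈ 3.08 A

After A: V = 415.00 × 726/1712 = 175.99 V.
After B: V = 175.99 × 2494/2307 = 190.25 V.
After C: V = 190.25 × 2081/1646 = 240.53 V.
I_load = 240.53/45.2 = 5.3215 A, so P_out = 240.53 × 5.3215 = 1280.0 W.
All ideal ⇒ P_in = P_out, so I_supply = 1280.0/415 = 3.08 A.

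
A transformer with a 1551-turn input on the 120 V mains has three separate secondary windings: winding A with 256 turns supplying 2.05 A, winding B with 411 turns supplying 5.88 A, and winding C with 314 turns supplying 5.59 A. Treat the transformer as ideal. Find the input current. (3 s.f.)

I_in ≈ 3.03 A

V_A = 120 × 256/1551 = 19.807 V; V_B = 120 × 411/1551 = 31.799 V; V_C = 120 × 314/1551 = 24.294 V.
P_out = V_A I_A + V_B I_B + V_C I_C = 19.807×2.05 + 31.799×5.88 + 24.294×5.59 = 40.603 + 186.98 + 135.80 = 363.38 W.
Ideal ⇒ P_in = P_out, so I_in = P_out/V_in = 363.38/120 = 3.03 A.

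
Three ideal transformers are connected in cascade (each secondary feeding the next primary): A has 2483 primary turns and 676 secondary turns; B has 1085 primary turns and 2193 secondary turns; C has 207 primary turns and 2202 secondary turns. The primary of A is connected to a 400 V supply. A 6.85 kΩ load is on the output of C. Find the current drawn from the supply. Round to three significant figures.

After A: V = 400.00 × 676/2483 = 108.90 V.
After B: V = 108.90 × 2193/1085 = 220.11 V.
After C: V = 220.11 × 2202/207 = 2341.5 V.
I_load = 2341.5/6850 = 0.34182 A, so P_out = 2341.5 × 0.34182 = 800.35 W.
All ideal ⇒ P_in = P_out, so I_supply = 800.35/400 = 2.00 A.

I_supply ≈ 2.00 A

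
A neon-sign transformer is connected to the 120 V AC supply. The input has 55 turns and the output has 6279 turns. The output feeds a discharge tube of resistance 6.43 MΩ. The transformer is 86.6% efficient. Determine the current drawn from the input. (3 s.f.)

V_out = 120 × 6279/55 = 13700 V.
I_out = V_out/R = 13700/(6.43×10^6) = 0.0021306 A.
P_out = V_out I_out = 13700 × 0.0021306 = 29.188 W.
P_in = P_out/η = 29.188/0.866 = 33.705 W.
I_in = P_in/V_in = 33.705/120 = 0.281 A.

I_in ≈ 0.281 A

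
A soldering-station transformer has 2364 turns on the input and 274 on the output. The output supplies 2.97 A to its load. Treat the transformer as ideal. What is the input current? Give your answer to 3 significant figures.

For an ideal transformer I_in/I_out = N_out/N_in, so I_in = 2.97 × 274/2364 = 0.344 A.

I_in ≈ 0.344 A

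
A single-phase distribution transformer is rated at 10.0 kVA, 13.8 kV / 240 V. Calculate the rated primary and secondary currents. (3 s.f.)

I_p = S/V_p = 10000/13800 = 0.725 A.
I_s = S/V_s = 10000/240 = 41.7 A.

I_p ≈ 0.725 A, I_s ≈ 41.7 A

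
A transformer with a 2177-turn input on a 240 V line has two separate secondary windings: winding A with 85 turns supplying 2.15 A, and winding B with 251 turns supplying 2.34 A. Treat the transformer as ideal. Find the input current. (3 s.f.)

V_A = 240 × 85/2177 = 9.3707 V; V_B = 240 × 251/2177 = 27.671 V.
P_out = V_A I_A + V_B I_B = 9.3707×2.15 + 27.671×2.34 = 20.147 + 64.750 = 84.897 W.
Ideal ⇒ P_in = P_out, so I_in = P_out/V_in = 84.897/240 = 0.354 A.

I_in ≈ 0.354 A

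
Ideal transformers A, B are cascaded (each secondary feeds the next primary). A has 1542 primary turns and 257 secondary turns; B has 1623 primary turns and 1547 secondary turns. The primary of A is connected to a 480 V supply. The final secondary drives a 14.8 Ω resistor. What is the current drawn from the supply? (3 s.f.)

Secondary of A: V = 480.00 × 257/1542 = 80.000 V.
Secondary of B: V = 80.000 × 1547/1623 = 76.254 V.
I_load = 76.254/14.8 = 5.1523 A, so P_out = 76.254 × 5.1523 = 392.88 W.
All ideal ⇒ P_in = P_out, so I_supply = 392.88/480 = 0.819 A.

I_supply ≈ 0.819 A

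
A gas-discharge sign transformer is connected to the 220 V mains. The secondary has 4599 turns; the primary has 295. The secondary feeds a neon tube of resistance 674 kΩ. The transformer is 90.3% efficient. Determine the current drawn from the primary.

V_s = 220 × 4599/295 = 3429.8 V.
I_s = V_s/R = 3429.8/674000 = 0.0050887 A.
P_out = V_s I_s = 3429.8 × 0.0050887 = 17.453 W.
P_in = P_out/η = 17.453/0.903 = 19.328 W.
I_p = P_in/V_p = 19.328/220 = 0.0879 A.

I_p ≈ 0.0879 A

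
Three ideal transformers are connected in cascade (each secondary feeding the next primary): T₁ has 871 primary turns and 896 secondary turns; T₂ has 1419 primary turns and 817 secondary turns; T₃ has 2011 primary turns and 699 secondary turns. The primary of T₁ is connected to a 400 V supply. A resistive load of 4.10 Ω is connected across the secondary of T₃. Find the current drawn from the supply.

Secondary of T₁: V = 400.00 × 896/871 = 411.48 V.
Secondary of T₂: V = 411.48 × 817/1419 = 236.91 V.
Secondary of T₃: V = 236.91 × 699/2011 = 82.348 V.
I_load = 82.348/4.10 = 20.085 A, so P_out = 82.348 × 20.085 = 1654.0 W.
All ideal ⇒ P_in = P_out, so I_supply = 1654.0/400 = 4.13 A.

I_supply ≈ 4.13 A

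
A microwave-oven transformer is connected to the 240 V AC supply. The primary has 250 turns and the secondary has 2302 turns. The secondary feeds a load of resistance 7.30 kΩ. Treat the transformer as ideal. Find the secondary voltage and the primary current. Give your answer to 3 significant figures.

V_s ≈ 2210 V, I_p ≈ 2.79 A

V_s = V_p × N_s/N_p = 240 × 2302/250 = 2209.9 V.
I_s = V_s/R = 2209.9/7300 = 0.30273 A.
I_p = I_s × N_s/N_p = 0.30273 × 2302/250 = 2.79 A.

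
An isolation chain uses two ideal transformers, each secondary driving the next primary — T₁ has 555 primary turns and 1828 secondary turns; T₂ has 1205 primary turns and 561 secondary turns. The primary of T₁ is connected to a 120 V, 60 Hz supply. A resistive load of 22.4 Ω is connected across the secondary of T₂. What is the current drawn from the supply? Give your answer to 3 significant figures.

I_supply ≈ 12.6 A

After T₁: V = 120.00 × 1828/555 = 395.24 V.
After T₂: V = 395.24 × 561/1205 = 184.01 V.
I_load = 184.01/22.4 = 8.2147 A, so P_out = 184.01 × 8.2147 = 1511.6 W.
All ideal ⇒ P_in = P_out, so I_supply = 1511.6/120 = 12.6 A.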